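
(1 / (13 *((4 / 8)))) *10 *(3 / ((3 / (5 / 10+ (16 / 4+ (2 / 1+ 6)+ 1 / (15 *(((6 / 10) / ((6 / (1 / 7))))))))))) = 1030 / 39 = 26.41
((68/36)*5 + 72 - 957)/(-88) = 985/99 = 9.95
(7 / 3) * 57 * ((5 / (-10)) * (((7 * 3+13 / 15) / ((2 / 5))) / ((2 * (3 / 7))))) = -38171 / 9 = -4241.22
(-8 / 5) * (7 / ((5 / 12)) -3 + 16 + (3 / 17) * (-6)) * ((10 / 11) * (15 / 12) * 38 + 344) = -83237896 / 4675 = -17804.90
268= 268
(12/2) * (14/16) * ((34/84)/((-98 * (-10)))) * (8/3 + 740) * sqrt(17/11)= 9469 * sqrt(187)/64680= 2.00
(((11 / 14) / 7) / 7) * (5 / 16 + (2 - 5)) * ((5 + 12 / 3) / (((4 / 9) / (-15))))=574695 / 43904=13.09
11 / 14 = 0.79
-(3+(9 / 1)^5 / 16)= -3693.56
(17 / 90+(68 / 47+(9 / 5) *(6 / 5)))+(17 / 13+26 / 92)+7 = 39163598 / 3161925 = 12.39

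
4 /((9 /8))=3.56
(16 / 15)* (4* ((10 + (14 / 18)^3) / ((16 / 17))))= 519044 / 10935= 47.47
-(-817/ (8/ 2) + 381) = -707/ 4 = -176.75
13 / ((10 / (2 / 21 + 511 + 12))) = 680.02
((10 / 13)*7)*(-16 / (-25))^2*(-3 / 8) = -1344 / 1625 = -0.83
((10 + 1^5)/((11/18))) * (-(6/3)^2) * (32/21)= -768/7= -109.71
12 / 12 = 1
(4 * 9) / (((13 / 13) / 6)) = 216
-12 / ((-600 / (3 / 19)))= 3 / 950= 0.00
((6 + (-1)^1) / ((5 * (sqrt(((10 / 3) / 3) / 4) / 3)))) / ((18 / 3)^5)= sqrt(10) / 4320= 0.00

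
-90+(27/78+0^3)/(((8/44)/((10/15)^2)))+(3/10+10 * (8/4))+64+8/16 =-283/65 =-4.35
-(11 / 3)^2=-121 / 9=-13.44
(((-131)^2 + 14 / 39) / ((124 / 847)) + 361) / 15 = 568636967 / 72540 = 7838.94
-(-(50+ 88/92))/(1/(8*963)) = 9029088/23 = 392569.04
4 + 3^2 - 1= 12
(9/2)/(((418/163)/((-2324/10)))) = -852327/2090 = -407.81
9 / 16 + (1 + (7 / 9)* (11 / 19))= 5507 / 2736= 2.01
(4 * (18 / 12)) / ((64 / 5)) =15 / 32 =0.47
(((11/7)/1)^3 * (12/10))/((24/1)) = 1331/6860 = 0.19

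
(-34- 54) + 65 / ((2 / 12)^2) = 2252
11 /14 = 0.79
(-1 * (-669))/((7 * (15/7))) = 223/5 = 44.60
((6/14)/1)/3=1/7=0.14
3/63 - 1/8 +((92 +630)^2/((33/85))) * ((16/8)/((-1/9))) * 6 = -267981678863/1848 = -145011730.99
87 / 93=29 / 31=0.94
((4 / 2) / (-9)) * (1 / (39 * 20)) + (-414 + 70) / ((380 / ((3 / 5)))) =-181211 / 333450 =-0.54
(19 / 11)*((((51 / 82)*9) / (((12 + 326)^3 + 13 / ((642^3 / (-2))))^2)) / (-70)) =-38164227165953476164 / 411997864509435729597070485626764625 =-0.00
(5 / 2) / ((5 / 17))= 17 / 2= 8.50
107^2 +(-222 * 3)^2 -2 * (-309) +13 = 455636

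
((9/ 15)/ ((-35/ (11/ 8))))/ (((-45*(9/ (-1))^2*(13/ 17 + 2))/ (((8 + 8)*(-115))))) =-8602/ 1998675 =-0.00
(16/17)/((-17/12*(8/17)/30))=-720/17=-42.35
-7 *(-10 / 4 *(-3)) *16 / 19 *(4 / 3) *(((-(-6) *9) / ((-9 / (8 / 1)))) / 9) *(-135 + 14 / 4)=-2356480 / 57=-41341.75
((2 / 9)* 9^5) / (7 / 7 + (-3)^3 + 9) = -13122 / 17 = -771.88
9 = 9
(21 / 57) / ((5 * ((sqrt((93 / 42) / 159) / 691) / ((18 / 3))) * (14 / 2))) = 4146 * sqrt(69006) / 2945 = 369.82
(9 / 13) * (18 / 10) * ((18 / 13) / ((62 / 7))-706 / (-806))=2592 / 2015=1.29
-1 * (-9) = 9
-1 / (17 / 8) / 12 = -2 / 51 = -0.04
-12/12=-1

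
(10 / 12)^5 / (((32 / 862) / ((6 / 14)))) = 1346875 / 290304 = 4.64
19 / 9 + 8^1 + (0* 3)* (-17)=91 / 9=10.11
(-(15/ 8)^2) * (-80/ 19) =14.80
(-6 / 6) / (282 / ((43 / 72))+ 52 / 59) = -0.00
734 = 734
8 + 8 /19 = 160 /19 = 8.42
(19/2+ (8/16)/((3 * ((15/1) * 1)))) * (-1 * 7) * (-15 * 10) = 29960/3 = 9986.67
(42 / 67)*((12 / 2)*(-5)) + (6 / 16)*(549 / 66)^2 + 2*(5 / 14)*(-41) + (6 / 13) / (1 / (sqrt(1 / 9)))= -519149245 / 23607584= -21.99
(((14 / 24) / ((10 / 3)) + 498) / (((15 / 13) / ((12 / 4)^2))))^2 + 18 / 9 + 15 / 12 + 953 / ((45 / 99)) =15101269.49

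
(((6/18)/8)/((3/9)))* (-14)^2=49/2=24.50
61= 61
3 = 3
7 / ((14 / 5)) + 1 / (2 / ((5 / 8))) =45 / 16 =2.81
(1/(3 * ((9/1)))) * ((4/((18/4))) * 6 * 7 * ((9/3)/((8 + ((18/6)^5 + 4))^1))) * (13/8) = 182/6885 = 0.03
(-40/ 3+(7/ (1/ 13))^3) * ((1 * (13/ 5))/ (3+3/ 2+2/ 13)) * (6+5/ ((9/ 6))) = 21395009272/ 5445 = 3929294.63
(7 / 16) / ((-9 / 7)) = -0.34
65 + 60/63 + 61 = 2666/21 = 126.95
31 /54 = 0.57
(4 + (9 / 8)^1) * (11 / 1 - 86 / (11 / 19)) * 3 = -186099 / 88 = -2114.76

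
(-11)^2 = 121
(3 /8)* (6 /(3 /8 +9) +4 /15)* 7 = 119 /50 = 2.38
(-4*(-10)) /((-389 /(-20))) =800 /389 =2.06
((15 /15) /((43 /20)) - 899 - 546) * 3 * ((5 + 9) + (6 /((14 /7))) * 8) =-7081110 /43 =-164676.98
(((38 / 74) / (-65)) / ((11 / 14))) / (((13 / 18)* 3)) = -1596 / 343915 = -0.00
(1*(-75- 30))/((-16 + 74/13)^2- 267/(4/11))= 10140/60647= 0.17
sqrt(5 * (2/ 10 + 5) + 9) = sqrt(35) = 5.92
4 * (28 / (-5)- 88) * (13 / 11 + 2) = -13104 / 11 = -1191.27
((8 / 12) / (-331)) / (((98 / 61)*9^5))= -61 / 2873147193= -0.00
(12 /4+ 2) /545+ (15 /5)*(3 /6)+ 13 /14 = 1860 /763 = 2.44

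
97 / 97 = 1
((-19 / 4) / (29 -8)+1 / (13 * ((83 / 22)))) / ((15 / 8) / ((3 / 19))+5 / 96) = -149224 / 8648185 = -0.02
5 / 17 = 0.29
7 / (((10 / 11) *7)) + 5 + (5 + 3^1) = 141 / 10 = 14.10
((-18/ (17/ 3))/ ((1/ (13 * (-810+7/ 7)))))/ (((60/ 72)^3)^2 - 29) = -26496782208/ 22735783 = -1165.42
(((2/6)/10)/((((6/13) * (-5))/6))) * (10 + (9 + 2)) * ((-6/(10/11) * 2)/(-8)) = -3003/1000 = -3.00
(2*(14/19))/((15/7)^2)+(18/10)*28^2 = 6034252/4275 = 1411.52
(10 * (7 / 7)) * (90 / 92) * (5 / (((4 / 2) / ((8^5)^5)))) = 21250649172913403461632000 / 23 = 923941268387539280940521.70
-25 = -25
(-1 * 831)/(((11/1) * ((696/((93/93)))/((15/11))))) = -4155/28072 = -0.15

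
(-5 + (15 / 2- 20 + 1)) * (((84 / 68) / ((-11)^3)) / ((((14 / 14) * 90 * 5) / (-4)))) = -7 / 51425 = -0.00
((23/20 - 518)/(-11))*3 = 140.96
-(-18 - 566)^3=199176704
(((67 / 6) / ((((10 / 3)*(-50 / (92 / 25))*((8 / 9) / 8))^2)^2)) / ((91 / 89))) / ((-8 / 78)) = -886811282993403 / 5340576171875000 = -0.17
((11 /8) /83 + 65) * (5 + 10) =647565 /664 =975.25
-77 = -77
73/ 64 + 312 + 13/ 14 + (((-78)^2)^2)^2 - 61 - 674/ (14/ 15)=1370114370682666.93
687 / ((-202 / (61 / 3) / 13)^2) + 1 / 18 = 432039665 / 367236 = 1176.46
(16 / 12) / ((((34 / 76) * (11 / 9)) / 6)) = 2736 / 187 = 14.63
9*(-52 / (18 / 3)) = -78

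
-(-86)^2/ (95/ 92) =-7162.44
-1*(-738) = 738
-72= -72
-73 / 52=-1.40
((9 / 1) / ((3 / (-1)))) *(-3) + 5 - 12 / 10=64 / 5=12.80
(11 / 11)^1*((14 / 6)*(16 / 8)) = 14 / 3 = 4.67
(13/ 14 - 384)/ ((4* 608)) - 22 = -754419/ 34048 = -22.16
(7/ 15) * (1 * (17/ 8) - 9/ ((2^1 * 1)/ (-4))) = 9.39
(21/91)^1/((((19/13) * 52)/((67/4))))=201/3952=0.05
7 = 7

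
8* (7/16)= 7/2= 3.50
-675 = -675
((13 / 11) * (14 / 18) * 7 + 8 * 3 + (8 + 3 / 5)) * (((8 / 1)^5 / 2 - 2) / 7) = 316533004 / 3465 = 91351.52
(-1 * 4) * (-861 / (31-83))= -861 / 13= -66.23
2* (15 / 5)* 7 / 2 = 21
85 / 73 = 1.16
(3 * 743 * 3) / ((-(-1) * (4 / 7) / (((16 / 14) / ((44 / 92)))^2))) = 56598768 / 847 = 66822.63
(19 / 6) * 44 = 139.33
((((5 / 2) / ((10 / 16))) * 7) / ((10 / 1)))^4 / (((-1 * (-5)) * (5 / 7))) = 268912 / 15625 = 17.21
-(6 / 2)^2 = -9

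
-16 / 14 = -8 / 7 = -1.14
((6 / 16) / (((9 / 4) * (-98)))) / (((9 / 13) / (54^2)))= -351 / 49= -7.16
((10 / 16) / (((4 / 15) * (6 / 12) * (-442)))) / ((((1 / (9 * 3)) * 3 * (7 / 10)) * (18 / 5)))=-1875 / 49504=-0.04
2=2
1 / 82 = 0.01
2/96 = 1/48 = 0.02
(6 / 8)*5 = 15 / 4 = 3.75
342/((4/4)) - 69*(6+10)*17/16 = -831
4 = 4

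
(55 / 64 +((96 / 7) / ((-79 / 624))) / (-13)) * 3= 975981 / 35392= 27.58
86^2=7396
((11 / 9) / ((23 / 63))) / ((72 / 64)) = 616 / 207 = 2.98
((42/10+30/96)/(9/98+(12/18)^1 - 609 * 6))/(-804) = 17689/11513848160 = 0.00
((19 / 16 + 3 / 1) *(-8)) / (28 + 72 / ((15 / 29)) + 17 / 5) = -335 / 1706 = -0.20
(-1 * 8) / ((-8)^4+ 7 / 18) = -144 / 73735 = -0.00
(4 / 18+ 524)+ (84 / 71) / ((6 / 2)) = 335230 / 639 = 524.62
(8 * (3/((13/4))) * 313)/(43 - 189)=-15024/949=-15.83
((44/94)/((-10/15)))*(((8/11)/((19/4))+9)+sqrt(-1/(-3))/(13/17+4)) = -5739/893 - 187*sqrt(3)/3807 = -6.51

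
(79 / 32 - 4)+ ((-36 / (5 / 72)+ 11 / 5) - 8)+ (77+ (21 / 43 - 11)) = -3159591 / 6880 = -459.24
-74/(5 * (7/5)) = -10.57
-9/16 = -0.56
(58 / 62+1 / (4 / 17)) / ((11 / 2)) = 643 / 682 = 0.94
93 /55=1.69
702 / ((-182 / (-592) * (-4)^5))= -999 / 448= -2.23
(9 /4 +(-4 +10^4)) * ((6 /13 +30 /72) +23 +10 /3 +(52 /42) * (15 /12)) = 418660055 /1456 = 287541.25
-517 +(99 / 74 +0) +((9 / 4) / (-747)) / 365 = -2312053847 / 4483660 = -515.66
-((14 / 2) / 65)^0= -1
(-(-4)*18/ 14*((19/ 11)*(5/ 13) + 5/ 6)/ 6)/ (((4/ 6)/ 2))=3855/ 1001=3.85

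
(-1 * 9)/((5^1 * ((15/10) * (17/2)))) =-12/85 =-0.14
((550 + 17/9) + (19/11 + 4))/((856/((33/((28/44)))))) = 151811/4494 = 33.78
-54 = -54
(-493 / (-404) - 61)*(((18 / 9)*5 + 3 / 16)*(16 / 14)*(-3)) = 11809839 / 5656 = 2088.02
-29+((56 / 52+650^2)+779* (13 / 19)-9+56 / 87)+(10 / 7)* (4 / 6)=1116290859 / 2639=422997.67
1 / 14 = 0.07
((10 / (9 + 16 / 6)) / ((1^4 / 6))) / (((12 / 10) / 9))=270 / 7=38.57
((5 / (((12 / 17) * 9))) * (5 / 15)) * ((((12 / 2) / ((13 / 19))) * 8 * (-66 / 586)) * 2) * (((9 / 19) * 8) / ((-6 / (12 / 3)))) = 119680 / 11427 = 10.47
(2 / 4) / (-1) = -0.50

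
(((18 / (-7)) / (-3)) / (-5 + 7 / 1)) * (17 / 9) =17 / 21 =0.81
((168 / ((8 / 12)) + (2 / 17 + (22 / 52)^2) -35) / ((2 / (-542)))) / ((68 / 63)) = -42634234629 / 781456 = -54557.43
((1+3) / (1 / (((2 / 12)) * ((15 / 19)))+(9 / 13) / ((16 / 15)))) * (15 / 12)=5200 / 8579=0.61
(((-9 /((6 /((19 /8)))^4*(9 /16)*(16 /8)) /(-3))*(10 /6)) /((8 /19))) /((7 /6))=12380495 /55738368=0.22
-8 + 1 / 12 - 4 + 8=-47 / 12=-3.92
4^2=16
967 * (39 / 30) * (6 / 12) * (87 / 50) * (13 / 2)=14217801 / 2000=7108.90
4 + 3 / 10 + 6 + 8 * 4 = 423 / 10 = 42.30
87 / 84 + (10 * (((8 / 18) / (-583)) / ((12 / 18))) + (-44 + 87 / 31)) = -60982253 / 1518132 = -40.17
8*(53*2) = 848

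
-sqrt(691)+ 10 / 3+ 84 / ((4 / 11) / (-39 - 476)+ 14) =1110320 / 118959 - sqrt(691) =-16.95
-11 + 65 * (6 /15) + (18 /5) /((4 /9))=231 /10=23.10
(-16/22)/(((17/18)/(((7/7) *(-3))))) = 432/187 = 2.31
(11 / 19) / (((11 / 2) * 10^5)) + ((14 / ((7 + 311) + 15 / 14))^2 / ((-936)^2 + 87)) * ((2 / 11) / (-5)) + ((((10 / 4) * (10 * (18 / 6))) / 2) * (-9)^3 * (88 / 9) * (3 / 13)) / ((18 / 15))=-17441504541797452251876137 / 339303492776669850000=-51403.85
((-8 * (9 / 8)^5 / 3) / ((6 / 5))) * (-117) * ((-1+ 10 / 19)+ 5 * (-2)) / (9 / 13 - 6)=3309794865 / 3579904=924.55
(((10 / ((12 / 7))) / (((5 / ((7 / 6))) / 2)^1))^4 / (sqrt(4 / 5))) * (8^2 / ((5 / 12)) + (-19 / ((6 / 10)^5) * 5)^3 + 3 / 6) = -1508360546778389235135463 * sqrt(5) / 30125817224640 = -111957019855.27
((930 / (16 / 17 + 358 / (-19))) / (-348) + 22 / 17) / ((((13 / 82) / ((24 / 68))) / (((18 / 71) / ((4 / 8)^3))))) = 145750932144 / 22363801733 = 6.52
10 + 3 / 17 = 173 / 17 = 10.18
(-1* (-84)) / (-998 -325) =-4 / 63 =-0.06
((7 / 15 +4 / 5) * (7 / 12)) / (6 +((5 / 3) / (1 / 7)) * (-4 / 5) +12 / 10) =-133 / 384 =-0.35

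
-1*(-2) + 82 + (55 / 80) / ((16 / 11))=21625 / 256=84.47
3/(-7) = -3/7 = -0.43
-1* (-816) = 816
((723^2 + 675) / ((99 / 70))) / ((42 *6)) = 145390 / 99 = 1468.59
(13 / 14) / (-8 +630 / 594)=-0.13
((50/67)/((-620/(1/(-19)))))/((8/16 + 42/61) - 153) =-305/730894223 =-0.00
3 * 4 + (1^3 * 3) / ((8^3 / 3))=12.02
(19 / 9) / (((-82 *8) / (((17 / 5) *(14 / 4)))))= -2261 / 59040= -0.04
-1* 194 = -194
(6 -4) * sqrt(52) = 4 * sqrt(13) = 14.42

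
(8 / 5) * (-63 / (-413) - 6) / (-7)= 552 / 413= 1.34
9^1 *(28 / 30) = 42 / 5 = 8.40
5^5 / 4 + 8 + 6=3181 / 4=795.25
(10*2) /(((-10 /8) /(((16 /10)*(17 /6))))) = -1088 /15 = -72.53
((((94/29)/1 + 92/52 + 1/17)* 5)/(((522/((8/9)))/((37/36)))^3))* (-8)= -7314293200/6728594260507821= -0.00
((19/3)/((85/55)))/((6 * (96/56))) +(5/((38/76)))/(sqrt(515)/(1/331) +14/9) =268110 * sqrt(515)/4570336919 +6686398285777/16782277166568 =0.40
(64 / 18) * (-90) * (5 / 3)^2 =-8000 / 9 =-888.89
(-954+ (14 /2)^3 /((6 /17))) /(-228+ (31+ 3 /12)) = -214 /2361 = -0.09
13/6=2.17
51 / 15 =17 / 5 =3.40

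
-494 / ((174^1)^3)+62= 163308497 / 2634012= 62.00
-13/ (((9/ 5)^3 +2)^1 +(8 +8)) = -0.55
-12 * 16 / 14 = -96 / 7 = -13.71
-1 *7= -7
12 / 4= 3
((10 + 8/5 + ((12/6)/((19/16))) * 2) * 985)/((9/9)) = 280134/19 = 14743.89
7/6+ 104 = 631/6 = 105.17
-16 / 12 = -4 / 3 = -1.33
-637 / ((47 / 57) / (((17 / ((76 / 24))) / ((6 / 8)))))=-259896 / 47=-5529.70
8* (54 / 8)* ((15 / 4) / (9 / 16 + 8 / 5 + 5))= 5400 / 191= 28.27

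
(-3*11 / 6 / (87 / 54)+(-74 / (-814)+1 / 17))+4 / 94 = -3.22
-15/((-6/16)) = 40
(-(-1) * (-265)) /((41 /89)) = -23585 /41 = -575.24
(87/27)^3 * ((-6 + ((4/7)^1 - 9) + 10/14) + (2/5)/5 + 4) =-13706618/42525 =-322.32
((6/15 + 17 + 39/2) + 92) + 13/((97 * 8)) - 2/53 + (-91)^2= 1729407521/205640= 8409.88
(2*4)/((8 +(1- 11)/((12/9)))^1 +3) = 16/7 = 2.29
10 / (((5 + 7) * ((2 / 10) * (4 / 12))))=25 / 2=12.50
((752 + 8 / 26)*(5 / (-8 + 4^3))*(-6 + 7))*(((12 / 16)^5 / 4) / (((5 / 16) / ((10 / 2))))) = 2970675 / 46592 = 63.76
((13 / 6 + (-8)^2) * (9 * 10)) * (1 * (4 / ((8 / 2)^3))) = 5955 / 16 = 372.19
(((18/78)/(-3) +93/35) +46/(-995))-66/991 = 44279814/17946019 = 2.47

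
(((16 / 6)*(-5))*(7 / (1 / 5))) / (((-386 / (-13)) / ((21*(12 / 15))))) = -50960 / 193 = -264.04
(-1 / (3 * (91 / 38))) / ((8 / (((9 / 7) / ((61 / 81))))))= -4617 / 155428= -0.03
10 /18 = 5 /9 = 0.56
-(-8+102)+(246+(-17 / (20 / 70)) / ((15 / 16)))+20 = 1628 / 15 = 108.53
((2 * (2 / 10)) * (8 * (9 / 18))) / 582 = 4 / 1455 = 0.00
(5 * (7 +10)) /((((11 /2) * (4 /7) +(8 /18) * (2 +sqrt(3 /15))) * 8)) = 3400425 /1287184 - 37485 * sqrt(5) /643592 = 2.51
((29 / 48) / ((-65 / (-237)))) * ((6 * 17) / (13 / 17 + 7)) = 662099 / 22880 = 28.94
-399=-399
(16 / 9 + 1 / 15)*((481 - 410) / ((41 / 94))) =553942 / 1845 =300.24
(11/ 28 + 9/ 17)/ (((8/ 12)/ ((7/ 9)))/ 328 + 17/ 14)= 17999/ 23749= 0.76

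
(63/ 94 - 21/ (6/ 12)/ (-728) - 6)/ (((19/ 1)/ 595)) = -7666575/ 46436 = -165.10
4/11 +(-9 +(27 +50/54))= 5729/297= 19.29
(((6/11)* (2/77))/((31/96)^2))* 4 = 0.54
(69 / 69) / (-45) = -1 / 45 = -0.02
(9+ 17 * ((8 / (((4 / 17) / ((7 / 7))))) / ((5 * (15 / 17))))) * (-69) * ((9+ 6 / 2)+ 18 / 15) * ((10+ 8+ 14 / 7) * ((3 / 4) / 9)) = -5313506 / 25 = -212540.24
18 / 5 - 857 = -4267 / 5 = -853.40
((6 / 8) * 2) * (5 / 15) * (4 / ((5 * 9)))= 2 / 45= 0.04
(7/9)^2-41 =-3272/81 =-40.40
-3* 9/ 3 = -9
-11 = -11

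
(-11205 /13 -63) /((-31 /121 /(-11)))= -16003944 /403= -39712.02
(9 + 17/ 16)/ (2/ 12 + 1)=69/ 8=8.62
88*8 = 704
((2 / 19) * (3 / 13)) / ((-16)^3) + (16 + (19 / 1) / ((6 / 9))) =22510589 / 505856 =44.50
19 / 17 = 1.12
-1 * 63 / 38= -63 / 38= -1.66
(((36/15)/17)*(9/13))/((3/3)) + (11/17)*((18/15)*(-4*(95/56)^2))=-3829389/433160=-8.84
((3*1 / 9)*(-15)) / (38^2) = -5 / 1444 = -0.00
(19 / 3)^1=19 / 3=6.33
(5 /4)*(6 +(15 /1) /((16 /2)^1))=315 /32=9.84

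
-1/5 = -0.20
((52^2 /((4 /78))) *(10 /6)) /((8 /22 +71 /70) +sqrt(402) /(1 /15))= -71795323600 /53626679279 +781560780000 *sqrt(402) /53626679279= 290.87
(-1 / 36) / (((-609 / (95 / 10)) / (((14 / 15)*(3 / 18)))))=19 / 281880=0.00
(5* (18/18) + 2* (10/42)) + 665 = 14080/21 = 670.48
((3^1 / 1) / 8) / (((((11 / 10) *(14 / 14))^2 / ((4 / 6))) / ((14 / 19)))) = 350 / 2299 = 0.15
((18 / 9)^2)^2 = 16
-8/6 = -4/3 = -1.33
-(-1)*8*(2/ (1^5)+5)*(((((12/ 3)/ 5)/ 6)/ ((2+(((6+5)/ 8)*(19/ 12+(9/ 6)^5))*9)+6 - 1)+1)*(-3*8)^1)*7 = -1453495232/ 154325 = -9418.40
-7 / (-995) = 7 / 995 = 0.01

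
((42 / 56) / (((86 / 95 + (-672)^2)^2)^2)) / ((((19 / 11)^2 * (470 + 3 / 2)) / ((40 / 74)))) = 409509375 / 59092927963973609060079069302492888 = 0.00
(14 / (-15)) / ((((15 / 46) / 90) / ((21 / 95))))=-27048 / 475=-56.94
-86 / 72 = -43 / 36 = -1.19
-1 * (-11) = 11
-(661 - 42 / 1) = -619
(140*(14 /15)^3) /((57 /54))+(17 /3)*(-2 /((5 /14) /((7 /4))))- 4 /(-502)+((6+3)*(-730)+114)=-763480057 /119225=-6403.69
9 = 9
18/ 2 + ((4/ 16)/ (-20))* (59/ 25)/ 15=269941/ 30000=9.00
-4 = -4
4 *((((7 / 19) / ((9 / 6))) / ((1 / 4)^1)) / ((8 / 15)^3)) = 7875 / 304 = 25.90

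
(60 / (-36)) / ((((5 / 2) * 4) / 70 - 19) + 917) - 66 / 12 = -207541 / 37722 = -5.50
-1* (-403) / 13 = 31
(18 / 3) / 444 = 1 / 74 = 0.01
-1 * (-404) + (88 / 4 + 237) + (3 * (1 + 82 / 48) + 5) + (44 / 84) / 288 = 4089215 / 6048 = 676.13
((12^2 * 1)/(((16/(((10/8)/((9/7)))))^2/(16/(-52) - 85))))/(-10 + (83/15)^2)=-33963125/15438592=-2.20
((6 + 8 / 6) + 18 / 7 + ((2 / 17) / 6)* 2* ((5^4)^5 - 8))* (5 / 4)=1112620035810145 / 238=4674874100042.63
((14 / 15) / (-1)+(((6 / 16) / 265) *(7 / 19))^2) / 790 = -0.00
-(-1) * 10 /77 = 10 /77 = 0.13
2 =2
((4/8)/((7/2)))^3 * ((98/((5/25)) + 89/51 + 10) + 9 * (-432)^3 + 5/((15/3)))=-37005274072/17493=-2115433.26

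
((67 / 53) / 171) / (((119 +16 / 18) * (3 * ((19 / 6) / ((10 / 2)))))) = 670 / 20644507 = 0.00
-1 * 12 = -12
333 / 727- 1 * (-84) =61401 / 727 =84.46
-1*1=-1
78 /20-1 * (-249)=252.90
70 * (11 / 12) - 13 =307 / 6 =51.17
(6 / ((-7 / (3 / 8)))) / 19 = -9 / 532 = -0.02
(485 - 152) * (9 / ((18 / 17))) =5661 / 2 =2830.50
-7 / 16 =-0.44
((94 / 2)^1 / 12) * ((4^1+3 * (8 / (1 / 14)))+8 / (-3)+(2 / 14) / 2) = 666037 / 504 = 1321.50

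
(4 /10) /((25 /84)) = 168 /125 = 1.34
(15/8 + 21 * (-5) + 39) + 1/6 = -1535/24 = -63.96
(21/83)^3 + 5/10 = 0.52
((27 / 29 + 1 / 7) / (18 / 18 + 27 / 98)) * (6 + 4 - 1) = 27468 / 3625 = 7.58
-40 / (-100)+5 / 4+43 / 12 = 157 / 30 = 5.23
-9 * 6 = -54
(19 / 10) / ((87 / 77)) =1463 / 870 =1.68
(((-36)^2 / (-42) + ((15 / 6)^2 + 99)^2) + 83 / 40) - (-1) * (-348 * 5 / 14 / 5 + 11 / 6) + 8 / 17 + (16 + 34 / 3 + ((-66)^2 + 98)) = 442895927 / 28560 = 15507.56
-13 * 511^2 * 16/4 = -13578292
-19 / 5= -3.80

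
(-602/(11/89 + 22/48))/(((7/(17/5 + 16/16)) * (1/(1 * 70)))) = -5143488/113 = -45517.59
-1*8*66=-528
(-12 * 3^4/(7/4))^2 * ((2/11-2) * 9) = -2720977920/539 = -5048196.51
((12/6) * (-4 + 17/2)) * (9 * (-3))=-243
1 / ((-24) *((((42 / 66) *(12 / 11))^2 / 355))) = -30.69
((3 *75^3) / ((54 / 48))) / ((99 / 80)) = 10000000 / 11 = 909090.91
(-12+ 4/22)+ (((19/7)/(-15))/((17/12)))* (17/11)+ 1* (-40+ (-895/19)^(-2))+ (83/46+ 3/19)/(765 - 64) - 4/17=-33564621324708539/642414252822650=-52.25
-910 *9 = -8190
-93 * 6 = -558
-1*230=-230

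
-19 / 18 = -1.06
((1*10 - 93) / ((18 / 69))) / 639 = -0.50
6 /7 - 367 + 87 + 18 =-1828 /7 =-261.14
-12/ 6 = -2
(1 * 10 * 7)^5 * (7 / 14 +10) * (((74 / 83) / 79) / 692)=287806.06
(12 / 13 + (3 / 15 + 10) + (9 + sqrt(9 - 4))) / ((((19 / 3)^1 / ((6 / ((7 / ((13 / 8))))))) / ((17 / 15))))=663 * sqrt(5) / 2660 + 16677 / 3325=5.57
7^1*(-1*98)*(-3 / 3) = 686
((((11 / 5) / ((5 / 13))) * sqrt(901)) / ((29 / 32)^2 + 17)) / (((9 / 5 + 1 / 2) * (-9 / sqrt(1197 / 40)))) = -6656 * sqrt(1198330) / 2861775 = -2.55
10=10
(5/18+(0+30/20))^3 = 4096/729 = 5.62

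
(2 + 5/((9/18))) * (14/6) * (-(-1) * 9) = 252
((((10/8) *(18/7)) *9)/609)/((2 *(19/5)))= 675/107996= 0.01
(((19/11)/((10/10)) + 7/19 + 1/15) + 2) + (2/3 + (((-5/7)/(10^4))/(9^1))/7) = 890172991/184338000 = 4.83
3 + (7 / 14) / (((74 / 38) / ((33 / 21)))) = 1763 / 518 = 3.40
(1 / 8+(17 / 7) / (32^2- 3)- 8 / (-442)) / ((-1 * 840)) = -612749 / 3538050880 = -0.00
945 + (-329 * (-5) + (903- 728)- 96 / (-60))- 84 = 13413 / 5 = 2682.60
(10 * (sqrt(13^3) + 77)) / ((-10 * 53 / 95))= -7315 / 53 -1235 * sqrt(13) / 53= -222.04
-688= -688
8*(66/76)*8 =1056/19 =55.58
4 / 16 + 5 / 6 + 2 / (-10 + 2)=5 / 6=0.83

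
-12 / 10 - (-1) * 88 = 434 / 5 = 86.80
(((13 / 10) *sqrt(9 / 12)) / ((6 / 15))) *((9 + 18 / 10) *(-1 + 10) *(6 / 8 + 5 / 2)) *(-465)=-3819231 *sqrt(3) / 16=-413443.88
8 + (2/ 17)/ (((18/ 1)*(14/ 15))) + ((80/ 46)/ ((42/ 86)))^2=164095753/ 7931826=20.69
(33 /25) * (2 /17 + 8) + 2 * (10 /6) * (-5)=-7588 /1275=-5.95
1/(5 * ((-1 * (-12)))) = 0.02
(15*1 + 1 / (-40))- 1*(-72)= 3479 / 40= 86.98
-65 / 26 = -5 / 2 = -2.50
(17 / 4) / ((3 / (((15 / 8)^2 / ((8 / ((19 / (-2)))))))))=-24225 / 4096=-5.91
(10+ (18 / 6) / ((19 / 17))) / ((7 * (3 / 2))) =482 / 399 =1.21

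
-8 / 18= -4 / 9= -0.44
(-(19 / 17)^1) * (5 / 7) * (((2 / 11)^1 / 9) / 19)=-10 / 11781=-0.00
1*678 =678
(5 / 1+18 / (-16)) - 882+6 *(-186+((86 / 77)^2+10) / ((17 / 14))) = -223305391 / 115192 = -1938.55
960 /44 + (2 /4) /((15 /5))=1451 /66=21.98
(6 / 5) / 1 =6 / 5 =1.20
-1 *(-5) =5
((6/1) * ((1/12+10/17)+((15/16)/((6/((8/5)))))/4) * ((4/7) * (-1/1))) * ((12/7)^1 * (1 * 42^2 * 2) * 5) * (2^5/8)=-5175360/17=-304432.94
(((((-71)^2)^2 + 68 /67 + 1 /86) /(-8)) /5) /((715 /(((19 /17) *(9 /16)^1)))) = -25038181124127 /44823750400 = -558.59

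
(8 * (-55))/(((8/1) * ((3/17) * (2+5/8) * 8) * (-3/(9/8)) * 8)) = 935/1344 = 0.70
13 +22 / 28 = 193 / 14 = 13.79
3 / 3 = 1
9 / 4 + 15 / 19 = 231 / 76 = 3.04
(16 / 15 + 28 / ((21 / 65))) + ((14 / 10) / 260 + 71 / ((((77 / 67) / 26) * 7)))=666795359 / 2102100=317.20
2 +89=91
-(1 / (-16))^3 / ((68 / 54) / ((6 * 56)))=567 / 8704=0.07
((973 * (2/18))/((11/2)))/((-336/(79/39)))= -10981/92664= -0.12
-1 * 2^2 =-4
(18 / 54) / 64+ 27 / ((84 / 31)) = 13399 / 1344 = 9.97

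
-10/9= -1.11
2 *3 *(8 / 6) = 8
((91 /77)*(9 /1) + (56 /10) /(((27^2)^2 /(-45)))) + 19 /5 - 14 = 1415636 /3247695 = 0.44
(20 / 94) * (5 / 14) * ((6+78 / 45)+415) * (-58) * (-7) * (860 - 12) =1559378720 / 141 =11059423.55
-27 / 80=-0.34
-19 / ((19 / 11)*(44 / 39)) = -9.75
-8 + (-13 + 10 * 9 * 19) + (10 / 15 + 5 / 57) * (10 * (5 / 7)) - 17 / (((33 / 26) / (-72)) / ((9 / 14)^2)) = 2092.93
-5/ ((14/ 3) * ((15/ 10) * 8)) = -5/ 56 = -0.09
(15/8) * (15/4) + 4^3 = 2273/32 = 71.03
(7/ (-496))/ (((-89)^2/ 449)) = -0.00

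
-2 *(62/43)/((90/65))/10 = -403/1935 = -0.21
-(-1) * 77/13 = 77/13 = 5.92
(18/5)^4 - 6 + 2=102476/625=163.96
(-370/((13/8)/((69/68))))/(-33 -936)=17020/71383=0.24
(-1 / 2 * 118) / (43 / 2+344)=-118 / 731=-0.16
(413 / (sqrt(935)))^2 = 170569 / 935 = 182.43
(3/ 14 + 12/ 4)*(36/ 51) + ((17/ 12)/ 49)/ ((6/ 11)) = 139259/ 59976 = 2.32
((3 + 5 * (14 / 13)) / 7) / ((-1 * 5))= -109 / 455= -0.24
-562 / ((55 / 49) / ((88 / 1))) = -220304 / 5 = -44060.80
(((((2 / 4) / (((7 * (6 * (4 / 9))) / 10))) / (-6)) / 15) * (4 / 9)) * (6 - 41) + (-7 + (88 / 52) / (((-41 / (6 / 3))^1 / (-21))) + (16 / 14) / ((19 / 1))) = -39504791 / 7656012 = -5.16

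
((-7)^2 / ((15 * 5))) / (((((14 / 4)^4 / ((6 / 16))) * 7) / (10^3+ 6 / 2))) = 2006 / 8575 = 0.23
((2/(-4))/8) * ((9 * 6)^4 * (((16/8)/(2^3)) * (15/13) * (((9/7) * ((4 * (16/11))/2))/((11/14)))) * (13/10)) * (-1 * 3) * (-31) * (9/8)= -12010035159/121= -99256488.92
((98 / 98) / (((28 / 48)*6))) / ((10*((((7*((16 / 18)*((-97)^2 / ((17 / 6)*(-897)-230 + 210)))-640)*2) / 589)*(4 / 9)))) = -244413207 / 8557440640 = -0.03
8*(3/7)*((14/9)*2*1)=32/3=10.67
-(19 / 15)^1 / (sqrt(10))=-19*sqrt(10) / 150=-0.40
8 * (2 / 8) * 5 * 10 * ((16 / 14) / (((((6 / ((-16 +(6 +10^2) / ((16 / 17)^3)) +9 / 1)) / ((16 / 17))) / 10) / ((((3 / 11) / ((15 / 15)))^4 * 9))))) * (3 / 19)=22421579625 / 132413204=169.33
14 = 14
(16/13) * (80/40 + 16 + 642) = 10560/13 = 812.31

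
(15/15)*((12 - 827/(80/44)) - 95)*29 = -311953/20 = -15597.65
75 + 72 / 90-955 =-4396 / 5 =-879.20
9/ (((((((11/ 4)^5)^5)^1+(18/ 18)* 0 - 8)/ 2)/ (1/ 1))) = 6755399441055744/ 36115686474958840929029753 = 0.00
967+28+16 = 1011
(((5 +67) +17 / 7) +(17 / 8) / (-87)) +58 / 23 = 8620007 / 112056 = 76.93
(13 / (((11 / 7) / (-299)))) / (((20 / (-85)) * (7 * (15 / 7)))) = 462553 / 660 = 700.84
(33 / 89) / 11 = 3 / 89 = 0.03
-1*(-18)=18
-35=-35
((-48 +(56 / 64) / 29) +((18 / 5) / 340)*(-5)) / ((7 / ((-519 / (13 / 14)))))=491497671 / 128180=3834.43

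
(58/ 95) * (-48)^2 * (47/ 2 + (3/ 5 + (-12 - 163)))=-100825344/ 475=-212263.88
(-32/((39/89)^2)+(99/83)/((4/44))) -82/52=-39161765/252486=-155.10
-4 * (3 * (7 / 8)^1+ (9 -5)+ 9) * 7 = -437.50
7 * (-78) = -546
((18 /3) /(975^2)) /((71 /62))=124 /22498125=0.00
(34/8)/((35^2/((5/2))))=0.01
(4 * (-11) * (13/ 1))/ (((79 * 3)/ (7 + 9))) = -9152/ 237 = -38.62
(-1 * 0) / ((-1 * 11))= 0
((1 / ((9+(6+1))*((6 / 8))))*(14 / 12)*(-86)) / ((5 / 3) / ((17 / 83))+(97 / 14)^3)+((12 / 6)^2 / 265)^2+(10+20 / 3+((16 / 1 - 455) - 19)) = -1477967699310222 / 3348684953675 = -441.36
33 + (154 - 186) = 1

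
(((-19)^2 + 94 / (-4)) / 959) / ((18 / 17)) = 1275 / 3836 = 0.33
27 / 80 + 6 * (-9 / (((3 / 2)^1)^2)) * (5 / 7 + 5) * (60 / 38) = -2300409 / 10640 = -216.20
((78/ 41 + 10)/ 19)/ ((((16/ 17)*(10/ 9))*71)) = 9333/ 1106180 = 0.01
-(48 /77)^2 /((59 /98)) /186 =-768 /221309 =-0.00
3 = 3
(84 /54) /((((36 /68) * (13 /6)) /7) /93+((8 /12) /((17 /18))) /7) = 103292 /6813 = 15.16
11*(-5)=-55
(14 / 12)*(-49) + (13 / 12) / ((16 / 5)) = -3637 / 64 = -56.83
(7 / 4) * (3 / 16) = 21 / 64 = 0.33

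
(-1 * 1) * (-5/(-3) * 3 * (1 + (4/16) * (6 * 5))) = -85/2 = -42.50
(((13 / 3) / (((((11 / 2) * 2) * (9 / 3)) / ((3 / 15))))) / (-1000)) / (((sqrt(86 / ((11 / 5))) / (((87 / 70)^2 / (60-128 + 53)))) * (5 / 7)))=10933 * sqrt(4730) / 1241625000000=0.00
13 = 13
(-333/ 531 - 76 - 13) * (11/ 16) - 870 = -109931/ 118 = -931.62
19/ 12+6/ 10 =131/ 60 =2.18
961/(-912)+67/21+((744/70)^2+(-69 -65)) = -7037139/372400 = -18.90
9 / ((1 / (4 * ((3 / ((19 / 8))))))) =864 / 19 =45.47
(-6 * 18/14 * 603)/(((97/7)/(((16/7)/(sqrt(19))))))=-176.03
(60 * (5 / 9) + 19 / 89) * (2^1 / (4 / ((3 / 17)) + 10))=8957 / 4361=2.05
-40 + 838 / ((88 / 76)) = 683.73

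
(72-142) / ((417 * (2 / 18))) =-210 / 139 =-1.51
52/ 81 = 0.64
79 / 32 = 2.47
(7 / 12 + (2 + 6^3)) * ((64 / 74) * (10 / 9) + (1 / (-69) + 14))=300267925 / 91908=3267.05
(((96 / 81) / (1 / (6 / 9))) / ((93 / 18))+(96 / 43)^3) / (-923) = -750700928 / 61423212357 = -0.01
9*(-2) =-18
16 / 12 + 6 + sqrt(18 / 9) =sqrt(2) + 22 / 3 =8.75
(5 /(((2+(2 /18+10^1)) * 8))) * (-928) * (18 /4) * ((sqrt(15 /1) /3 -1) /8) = 11745 /436 -3915 * sqrt(15) /436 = -7.84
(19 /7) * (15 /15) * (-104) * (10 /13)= -1520 /7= -217.14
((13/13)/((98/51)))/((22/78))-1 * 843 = -906765/1078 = -841.15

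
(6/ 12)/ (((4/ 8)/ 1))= 1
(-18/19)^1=-18/19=-0.95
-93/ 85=-1.09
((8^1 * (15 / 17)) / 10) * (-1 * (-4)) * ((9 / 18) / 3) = 8 / 17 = 0.47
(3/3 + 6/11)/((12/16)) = 68/33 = 2.06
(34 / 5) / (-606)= -17 / 1515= -0.01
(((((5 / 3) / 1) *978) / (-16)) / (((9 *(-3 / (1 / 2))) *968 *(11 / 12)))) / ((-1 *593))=-815 / 227313504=-0.00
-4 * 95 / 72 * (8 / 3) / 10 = -38 / 27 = -1.41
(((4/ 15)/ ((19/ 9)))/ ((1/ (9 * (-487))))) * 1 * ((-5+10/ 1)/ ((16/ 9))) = -118341/ 76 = -1557.12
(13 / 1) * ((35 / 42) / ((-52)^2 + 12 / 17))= 221 / 55176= 0.00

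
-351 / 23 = -15.26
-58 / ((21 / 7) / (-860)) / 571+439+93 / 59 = 47470642 / 101067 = 469.69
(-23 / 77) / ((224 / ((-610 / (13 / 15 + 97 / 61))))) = 6418725 / 19386752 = 0.33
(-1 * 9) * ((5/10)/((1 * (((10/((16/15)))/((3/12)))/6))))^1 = -18/25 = -0.72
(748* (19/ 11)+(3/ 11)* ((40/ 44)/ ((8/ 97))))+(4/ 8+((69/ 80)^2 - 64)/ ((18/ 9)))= 1957494481/ 1548800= 1263.88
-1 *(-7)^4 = -2401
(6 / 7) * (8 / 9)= 16 / 21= 0.76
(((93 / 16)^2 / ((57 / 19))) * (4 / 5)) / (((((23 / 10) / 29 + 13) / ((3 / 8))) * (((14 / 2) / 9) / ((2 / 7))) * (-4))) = -0.02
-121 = -121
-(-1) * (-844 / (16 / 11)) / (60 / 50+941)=-11605 / 18844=-0.62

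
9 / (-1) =-9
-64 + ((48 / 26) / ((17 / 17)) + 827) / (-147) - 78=-282137 / 1911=-147.64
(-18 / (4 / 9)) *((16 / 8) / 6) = -13.50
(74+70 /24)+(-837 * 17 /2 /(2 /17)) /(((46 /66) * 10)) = -23735117 /2760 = -8599.68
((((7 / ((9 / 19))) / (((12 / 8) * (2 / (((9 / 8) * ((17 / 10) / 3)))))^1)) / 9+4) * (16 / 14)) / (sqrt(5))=28181 * sqrt(5) / 28350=2.22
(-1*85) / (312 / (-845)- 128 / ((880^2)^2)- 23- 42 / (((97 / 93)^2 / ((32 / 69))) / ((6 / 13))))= 86180884926400000 / 32072514630680407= 2.69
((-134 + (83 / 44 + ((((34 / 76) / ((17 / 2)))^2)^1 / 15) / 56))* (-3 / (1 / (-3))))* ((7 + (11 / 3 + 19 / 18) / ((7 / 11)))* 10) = -800721954023 / 4669896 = -171464.62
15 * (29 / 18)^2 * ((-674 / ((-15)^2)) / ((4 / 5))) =-283417 / 1944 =-145.79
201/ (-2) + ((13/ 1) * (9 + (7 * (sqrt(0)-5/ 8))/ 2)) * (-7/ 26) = -3979/ 32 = -124.34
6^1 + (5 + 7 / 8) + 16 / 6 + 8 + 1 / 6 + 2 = 593 / 24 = 24.71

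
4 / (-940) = -1 / 235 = -0.00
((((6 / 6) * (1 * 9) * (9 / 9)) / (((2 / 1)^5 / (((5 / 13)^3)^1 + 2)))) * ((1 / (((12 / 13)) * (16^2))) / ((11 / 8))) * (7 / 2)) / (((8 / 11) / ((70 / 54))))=1107155 / 99680256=0.01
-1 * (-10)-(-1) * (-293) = -283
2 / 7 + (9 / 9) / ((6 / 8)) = 1.62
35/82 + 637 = 52269/82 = 637.43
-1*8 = -8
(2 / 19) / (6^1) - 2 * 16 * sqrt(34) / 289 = 1 / 57 - 32 * sqrt(34) / 289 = -0.63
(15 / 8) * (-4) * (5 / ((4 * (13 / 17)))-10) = 62.74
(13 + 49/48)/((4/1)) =673/192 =3.51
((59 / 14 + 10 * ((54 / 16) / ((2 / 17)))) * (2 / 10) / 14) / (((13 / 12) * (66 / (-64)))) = -130408 / 35035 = -3.72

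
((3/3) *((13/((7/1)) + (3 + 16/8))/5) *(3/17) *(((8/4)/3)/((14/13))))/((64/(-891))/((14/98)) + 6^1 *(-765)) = -21384/655208645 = -0.00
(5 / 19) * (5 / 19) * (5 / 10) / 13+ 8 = 8.00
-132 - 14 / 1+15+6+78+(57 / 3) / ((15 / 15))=-28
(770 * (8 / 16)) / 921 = 385 / 921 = 0.42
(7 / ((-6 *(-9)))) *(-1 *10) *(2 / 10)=-0.26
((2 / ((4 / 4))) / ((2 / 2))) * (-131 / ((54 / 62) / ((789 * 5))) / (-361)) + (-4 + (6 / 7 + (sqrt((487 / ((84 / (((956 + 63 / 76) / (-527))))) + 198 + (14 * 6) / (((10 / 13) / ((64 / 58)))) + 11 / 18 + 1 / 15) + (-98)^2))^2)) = 73391383757291 / 5561300304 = 13196.80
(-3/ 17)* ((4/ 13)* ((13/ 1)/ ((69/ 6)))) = -24/ 391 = -0.06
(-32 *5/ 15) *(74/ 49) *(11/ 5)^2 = -286528/ 3675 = -77.97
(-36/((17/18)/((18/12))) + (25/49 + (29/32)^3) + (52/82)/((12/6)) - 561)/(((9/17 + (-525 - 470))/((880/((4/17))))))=645204482093765/278234349568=2318.92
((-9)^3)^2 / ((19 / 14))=7440174 / 19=391588.11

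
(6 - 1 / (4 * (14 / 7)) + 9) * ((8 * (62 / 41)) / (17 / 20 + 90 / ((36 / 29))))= 147560 / 60147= 2.45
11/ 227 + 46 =10453/ 227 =46.05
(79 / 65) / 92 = 79 / 5980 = 0.01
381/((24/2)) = 127/4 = 31.75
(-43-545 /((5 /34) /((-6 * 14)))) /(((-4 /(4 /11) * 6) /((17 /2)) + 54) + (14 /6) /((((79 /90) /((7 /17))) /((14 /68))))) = 7106399891 /1060743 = 6699.45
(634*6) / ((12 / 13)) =4121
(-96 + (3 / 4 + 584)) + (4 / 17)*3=33283 / 68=489.46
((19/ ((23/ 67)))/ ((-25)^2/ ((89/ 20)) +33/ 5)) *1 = 566485/ 1505051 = 0.38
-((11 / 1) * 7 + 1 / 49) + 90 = 636 / 49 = 12.98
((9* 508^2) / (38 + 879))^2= 5394359275776 / 840889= 6415067.00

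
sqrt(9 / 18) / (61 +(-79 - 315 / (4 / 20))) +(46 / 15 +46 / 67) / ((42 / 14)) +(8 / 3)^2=8.36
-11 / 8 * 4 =-11 / 2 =-5.50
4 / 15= 0.27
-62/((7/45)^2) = -2562.24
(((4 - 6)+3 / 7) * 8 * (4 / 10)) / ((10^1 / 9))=-792 / 175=-4.53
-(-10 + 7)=3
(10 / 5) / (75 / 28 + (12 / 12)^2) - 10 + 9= -47 / 103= -0.46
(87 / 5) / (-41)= -87 / 205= -0.42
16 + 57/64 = 1081/64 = 16.89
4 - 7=-3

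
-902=-902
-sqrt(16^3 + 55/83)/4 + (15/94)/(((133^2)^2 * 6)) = 5/58825335548 - sqrt(28221909)/332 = -16.00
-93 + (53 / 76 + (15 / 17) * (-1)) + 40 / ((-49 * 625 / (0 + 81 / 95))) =-3687140939 / 39567500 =-93.19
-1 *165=-165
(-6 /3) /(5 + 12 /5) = -10 /37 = -0.27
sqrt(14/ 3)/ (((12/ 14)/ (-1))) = -7 * sqrt(42)/ 18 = -2.52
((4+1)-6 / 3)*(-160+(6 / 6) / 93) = -14879 / 31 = -479.97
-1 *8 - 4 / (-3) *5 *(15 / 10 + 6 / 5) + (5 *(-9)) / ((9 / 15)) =-65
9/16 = 0.56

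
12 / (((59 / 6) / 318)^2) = 43685568 / 3481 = 12549.72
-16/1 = -16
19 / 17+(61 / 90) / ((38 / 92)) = 40096 / 14535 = 2.76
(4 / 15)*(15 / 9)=4 / 9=0.44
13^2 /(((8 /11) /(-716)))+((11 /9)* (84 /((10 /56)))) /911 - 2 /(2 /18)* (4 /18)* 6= -4547817737 /27330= -166403.87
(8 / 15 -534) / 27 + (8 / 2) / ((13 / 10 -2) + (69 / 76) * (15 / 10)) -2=-15.71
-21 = -21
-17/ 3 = -5.67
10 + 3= 13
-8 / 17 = -0.47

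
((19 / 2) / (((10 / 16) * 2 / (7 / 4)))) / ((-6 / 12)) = -133 / 5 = -26.60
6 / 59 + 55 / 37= 3467 / 2183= 1.59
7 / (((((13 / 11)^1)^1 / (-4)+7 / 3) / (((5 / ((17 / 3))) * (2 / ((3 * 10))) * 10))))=9240 / 4573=2.02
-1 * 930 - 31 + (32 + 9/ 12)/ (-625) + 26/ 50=-2401331/ 2500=-960.53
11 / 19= 0.58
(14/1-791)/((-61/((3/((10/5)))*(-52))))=-60606/61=-993.54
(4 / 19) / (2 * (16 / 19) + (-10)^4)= 1 / 47508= 0.00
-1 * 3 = -3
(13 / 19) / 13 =1 / 19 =0.05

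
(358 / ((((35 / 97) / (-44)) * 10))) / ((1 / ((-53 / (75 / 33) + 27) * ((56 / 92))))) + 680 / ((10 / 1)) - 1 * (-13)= -6061151 / 625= -9697.84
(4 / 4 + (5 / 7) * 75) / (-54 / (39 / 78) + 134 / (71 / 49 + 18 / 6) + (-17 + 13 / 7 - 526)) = -41638 / 472315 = -0.09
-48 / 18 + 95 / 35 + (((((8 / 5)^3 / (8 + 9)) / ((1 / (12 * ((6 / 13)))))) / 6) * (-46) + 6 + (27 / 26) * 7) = 3580667 / 1160250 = 3.09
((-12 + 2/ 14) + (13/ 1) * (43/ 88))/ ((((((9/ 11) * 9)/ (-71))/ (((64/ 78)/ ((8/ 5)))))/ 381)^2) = -151640294299450/ 7761663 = -19537088.16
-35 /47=-0.74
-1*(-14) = 14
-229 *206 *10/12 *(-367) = 43282145/3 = 14427381.67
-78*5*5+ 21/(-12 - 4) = -31221/16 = -1951.31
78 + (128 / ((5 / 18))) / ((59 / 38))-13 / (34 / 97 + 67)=721929551 / 1927235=374.59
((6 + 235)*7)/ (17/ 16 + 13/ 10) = 19280/ 27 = 714.07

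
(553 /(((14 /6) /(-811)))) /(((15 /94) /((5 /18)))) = -3011243 /9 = -334582.56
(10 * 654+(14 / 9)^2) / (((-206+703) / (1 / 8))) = 66242 / 40257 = 1.65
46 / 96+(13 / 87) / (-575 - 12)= 0.48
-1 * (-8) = 8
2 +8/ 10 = 14/ 5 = 2.80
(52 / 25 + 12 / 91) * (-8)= -40256 / 2275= -17.69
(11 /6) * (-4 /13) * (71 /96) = -781 /1872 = -0.42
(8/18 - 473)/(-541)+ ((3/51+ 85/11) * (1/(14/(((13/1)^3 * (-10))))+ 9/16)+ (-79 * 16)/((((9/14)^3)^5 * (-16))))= 988933501865951374987454/20829388160619355383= 47477.80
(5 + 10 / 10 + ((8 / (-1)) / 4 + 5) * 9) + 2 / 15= 497 / 15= 33.13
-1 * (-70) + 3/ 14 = 983/ 14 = 70.21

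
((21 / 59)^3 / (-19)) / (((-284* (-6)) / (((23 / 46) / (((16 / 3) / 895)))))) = -8288595 / 70926405376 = -0.00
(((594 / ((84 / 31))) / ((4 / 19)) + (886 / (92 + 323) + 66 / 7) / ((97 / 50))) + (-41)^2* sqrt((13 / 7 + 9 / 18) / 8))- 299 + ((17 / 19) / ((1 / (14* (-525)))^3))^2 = 1681* sqrt(231) / 28 + 20542804395767093939746780922997 / 162759016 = 126216076384776705334070.70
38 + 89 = 127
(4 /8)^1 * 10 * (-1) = -5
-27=-27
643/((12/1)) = 643/12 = 53.58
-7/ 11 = -0.64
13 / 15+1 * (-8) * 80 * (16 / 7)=-153509 / 105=-1461.99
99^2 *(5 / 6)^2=6806.25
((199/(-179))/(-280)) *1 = 199/50120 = 0.00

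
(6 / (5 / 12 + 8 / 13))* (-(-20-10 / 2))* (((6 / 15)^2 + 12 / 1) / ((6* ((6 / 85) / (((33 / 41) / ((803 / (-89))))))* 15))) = -11958752 / 481873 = -24.82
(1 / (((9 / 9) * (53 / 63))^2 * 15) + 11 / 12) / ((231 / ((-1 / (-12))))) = 170371 / 467192880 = 0.00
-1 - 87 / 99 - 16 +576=558.12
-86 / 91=-0.95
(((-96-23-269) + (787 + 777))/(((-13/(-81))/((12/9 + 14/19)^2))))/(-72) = -2046828/4693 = -436.14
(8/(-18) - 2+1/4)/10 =-79/360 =-0.22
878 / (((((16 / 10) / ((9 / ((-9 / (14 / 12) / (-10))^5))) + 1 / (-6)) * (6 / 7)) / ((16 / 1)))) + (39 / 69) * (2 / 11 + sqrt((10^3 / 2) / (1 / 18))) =-6533455903371354 / 47078713363 + 390 * sqrt(10) / 23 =-138723.66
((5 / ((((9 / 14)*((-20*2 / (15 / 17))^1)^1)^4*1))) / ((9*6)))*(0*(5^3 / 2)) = 0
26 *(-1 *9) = -234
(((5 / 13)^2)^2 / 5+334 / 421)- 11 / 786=7407045223 / 9451006266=0.78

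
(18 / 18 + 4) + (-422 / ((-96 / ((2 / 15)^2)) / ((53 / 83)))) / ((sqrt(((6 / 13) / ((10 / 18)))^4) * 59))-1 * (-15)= 30845938247 / 1542202416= 20.00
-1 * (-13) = 13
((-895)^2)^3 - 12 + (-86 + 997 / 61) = 31352201877190323144 / 61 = 513970522576890543.34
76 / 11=6.91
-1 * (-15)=15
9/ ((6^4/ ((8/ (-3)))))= -1/ 54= -0.02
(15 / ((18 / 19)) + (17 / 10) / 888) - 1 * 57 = -365543 / 8880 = -41.16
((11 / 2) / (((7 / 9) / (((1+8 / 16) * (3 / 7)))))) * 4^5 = 228096 / 49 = 4655.02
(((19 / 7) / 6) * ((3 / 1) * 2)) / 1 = 2.71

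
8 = 8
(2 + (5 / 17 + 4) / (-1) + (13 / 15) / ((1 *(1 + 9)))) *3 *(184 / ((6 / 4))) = -1035736 / 1275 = -812.34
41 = 41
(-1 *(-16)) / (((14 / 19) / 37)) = 5624 / 7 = 803.43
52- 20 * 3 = -8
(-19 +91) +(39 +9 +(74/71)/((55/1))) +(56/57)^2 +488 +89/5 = 626.78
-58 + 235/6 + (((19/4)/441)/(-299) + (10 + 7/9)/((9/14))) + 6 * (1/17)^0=3.93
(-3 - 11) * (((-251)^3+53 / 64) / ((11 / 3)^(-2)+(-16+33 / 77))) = -6000432657219 / 420032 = -14285655.99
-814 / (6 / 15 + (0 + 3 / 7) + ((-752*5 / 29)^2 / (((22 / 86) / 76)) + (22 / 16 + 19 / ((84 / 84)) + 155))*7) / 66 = -95840360 / 271675405700151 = -0.00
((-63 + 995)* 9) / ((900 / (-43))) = -10019 / 25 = -400.76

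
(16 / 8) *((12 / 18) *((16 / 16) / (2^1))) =2 / 3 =0.67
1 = 1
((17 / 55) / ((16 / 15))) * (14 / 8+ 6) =1581 / 704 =2.25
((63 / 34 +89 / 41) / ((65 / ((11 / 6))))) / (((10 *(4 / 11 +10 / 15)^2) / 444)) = 2486037807 / 523725800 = 4.75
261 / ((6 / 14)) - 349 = 260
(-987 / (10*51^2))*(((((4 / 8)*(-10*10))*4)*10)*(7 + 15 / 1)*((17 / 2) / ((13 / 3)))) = 723800 / 221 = 3275.11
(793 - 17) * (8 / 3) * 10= 62080 / 3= 20693.33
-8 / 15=-0.53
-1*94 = -94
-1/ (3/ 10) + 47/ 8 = 61/ 24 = 2.54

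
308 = 308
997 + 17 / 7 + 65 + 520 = 1584.43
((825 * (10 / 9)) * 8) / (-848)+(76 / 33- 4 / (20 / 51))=-48228 / 2915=-16.54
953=953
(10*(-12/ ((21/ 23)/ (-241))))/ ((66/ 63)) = 332580/ 11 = 30234.55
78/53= 1.47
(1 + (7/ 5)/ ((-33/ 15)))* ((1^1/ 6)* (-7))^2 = 49/ 99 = 0.49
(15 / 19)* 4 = 60 / 19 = 3.16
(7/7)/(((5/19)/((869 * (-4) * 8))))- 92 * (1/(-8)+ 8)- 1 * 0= -1063949/10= -106394.90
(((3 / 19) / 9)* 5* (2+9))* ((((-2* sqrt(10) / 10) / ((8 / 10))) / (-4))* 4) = 55* sqrt(10) / 228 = 0.76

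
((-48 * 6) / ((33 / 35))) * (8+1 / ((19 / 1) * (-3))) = -509600 / 209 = -2438.28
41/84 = 0.49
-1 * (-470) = 470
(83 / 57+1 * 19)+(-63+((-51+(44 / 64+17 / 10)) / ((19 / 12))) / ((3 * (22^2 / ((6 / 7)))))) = -82194001 / 1931160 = -42.56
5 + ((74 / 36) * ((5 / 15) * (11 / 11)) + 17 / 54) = 6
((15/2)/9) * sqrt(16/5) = 2 * sqrt(5)/3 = 1.49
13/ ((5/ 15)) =39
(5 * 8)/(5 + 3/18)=240/31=7.74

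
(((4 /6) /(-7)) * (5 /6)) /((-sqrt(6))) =5 * sqrt(6) /378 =0.03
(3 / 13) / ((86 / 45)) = 135 / 1118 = 0.12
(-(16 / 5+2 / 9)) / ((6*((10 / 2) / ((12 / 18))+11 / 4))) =-308 / 5535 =-0.06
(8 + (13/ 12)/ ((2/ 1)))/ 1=205/ 24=8.54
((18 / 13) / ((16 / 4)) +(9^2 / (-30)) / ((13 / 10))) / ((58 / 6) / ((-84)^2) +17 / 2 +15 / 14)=-476280 / 2634281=-0.18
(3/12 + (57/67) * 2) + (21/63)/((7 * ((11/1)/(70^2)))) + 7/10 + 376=17681969/44220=399.86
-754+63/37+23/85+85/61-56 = -154748559/191845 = -806.63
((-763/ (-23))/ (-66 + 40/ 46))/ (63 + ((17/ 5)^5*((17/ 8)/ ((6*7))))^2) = -60086250000000/ 69772531883584427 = -0.00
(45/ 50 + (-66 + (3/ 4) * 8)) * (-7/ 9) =1379/ 30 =45.97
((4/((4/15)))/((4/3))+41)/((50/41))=8569/200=42.84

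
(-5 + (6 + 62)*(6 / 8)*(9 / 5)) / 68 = 217 / 170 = 1.28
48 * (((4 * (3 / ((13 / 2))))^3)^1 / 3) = 221184 / 2197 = 100.68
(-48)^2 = 2304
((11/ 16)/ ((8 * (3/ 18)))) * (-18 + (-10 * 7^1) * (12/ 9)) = -1837/ 32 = -57.41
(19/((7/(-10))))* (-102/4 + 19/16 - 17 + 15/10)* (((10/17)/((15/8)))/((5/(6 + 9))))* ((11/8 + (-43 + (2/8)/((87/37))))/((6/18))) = -249814565/1972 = -126680.81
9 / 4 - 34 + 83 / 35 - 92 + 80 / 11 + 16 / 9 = -1556867 / 13860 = -112.33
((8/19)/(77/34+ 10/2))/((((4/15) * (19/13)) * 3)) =340/6859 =0.05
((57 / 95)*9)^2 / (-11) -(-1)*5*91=124396 / 275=452.35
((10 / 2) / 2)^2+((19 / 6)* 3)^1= 63 / 4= 15.75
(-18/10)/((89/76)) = -684/445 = -1.54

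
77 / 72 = 1.07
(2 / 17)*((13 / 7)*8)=208 / 119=1.75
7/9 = 0.78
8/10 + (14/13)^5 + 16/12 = 3.58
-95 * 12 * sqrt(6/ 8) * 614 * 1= -349980 * sqrt(3)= -606183.14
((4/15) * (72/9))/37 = 32/555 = 0.06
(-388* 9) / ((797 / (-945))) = 3299940 / 797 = 4140.45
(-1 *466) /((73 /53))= -24698 /73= -338.33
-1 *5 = -5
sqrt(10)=3.16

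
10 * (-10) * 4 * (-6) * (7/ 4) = 4200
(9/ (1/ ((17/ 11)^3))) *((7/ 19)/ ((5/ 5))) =309519/ 25289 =12.24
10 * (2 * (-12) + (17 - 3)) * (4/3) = -400/3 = -133.33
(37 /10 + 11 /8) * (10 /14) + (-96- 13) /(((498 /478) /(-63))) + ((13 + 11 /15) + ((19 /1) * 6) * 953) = 1147895729 /9960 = 115250.58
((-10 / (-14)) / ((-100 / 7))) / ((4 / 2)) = -1 / 40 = -0.02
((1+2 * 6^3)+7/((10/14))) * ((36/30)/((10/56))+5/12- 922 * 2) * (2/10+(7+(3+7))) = -8743653153/625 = -13989845.04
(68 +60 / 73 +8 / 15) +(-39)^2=1741439 / 1095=1590.36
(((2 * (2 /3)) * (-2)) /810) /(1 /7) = -28 /1215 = -0.02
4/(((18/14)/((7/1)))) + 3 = 223/9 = 24.78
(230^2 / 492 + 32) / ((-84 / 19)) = -326059 / 10332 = -31.56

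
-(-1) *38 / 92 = 19 / 46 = 0.41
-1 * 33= -33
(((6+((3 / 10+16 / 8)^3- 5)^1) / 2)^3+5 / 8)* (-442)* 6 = -1516785760770969 / 2000000000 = -758392.88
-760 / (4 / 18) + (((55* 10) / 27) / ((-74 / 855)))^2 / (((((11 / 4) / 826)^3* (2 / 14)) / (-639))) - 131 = -6714406017268442.43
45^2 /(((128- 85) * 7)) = 2025 /301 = 6.73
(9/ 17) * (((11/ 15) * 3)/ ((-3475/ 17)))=-99/ 17375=-0.01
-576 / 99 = -64 / 11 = -5.82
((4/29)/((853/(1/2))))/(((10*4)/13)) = 13/494740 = 0.00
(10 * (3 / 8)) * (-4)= -15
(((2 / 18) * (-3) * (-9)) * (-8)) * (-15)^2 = -5400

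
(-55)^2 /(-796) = -3025 /796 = -3.80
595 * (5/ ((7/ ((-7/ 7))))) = -425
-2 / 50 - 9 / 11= -236 / 275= -0.86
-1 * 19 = -19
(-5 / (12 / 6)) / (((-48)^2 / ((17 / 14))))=-85 / 64512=-0.00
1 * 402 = 402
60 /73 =0.82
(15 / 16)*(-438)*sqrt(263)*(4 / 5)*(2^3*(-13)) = 554046.97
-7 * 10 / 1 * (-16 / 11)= 1120 / 11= 101.82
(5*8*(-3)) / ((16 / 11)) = -82.50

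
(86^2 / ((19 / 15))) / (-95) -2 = -22910 / 361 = -63.46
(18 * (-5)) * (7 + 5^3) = -11880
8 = 8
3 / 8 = 0.38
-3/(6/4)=-2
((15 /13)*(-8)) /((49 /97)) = -11640 /637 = -18.27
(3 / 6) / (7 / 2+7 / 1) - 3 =-62 / 21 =-2.95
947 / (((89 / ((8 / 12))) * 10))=947 / 1335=0.71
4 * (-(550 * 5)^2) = -30250000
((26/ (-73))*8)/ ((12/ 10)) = -520/ 219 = -2.37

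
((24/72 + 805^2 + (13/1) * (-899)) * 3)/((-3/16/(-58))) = 1771565920/3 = 590521973.33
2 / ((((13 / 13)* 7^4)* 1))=2 / 2401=0.00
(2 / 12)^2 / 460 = 0.00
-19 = -19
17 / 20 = 0.85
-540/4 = -135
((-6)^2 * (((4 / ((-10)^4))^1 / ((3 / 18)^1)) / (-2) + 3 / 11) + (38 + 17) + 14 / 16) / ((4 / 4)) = 65.65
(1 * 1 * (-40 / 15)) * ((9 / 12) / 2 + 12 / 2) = -17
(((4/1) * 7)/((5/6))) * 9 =1512/5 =302.40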